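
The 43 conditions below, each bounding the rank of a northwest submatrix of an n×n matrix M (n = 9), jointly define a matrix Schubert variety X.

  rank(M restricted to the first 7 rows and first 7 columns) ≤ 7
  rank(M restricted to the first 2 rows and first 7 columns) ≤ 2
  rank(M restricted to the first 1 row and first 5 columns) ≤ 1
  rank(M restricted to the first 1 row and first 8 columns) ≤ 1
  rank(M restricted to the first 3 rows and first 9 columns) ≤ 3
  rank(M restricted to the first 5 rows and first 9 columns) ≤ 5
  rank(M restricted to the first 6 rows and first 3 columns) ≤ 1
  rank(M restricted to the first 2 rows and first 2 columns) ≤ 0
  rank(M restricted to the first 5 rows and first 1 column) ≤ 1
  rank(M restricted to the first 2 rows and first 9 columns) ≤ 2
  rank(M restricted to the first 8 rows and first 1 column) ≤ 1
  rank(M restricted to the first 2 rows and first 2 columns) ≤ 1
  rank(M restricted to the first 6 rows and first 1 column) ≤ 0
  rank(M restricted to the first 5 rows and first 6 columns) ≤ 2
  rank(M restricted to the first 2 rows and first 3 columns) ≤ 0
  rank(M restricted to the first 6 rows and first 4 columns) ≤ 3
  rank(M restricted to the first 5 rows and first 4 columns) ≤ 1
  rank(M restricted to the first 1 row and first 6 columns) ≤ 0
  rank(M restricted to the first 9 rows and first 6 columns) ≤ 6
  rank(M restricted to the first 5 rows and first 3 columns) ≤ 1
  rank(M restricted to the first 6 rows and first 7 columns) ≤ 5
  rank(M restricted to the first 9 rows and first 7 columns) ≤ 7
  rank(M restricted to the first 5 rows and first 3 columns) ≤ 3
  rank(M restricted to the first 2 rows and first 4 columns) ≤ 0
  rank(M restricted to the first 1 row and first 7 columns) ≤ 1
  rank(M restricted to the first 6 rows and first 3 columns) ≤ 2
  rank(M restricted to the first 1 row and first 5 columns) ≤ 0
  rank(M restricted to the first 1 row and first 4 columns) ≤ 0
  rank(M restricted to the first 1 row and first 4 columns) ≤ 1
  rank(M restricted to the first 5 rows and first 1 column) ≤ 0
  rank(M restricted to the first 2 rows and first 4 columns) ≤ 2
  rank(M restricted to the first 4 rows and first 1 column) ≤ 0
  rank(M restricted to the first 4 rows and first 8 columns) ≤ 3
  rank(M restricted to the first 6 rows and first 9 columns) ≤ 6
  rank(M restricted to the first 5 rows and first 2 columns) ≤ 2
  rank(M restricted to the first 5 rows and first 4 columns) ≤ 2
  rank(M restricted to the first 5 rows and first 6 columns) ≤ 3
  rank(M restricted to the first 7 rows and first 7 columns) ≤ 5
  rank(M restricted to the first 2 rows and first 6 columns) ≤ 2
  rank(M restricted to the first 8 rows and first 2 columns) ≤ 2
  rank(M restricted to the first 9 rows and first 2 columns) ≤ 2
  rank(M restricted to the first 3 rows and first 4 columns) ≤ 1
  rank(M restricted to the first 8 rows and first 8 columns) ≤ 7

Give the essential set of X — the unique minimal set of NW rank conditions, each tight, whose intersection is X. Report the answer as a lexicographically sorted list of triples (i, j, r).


Rank table r_w(9×9) implied by the 43 constraints:

  row 1: 0, 0, 0, 0, 0, 0, 1, 1, 1
  row 2: 0, 0, 0, 0, 1, 1, 2, 2, 2
  row 3: 0, 1, 1, 1, 2, 2, 3, 3, 3
  row 4: 0, 1, 1, 1, 2, 2, 3, 3, 4
  row 5: 0, 1, 1, 1, 2, 2, 3, 4, 5
  row 6: 0, 1, 1, 2, 3, 3, 4, 5, 6
  row 7: 1, 2, 2, 3, 4, 4, 5, 6, 7
  row 8: 1, 2, 3, 4, 5, 5, 6, 7, 8
  row 9: 1, 2, 3, 4, 5, 6, 7, 8, 9

second differences of R give the permutation w = (7, 5, 2, 9, 8, 4, 1, 3, 6).

Rothe diagram D(w) (22 cells), 7 SE-corners (essential conditions):

[(1, 6, 0), (2, 4, 0), (4, 8, 3), (5, 4, 1), (5, 6, 2), (6, 1, 0), (6, 3, 1)]


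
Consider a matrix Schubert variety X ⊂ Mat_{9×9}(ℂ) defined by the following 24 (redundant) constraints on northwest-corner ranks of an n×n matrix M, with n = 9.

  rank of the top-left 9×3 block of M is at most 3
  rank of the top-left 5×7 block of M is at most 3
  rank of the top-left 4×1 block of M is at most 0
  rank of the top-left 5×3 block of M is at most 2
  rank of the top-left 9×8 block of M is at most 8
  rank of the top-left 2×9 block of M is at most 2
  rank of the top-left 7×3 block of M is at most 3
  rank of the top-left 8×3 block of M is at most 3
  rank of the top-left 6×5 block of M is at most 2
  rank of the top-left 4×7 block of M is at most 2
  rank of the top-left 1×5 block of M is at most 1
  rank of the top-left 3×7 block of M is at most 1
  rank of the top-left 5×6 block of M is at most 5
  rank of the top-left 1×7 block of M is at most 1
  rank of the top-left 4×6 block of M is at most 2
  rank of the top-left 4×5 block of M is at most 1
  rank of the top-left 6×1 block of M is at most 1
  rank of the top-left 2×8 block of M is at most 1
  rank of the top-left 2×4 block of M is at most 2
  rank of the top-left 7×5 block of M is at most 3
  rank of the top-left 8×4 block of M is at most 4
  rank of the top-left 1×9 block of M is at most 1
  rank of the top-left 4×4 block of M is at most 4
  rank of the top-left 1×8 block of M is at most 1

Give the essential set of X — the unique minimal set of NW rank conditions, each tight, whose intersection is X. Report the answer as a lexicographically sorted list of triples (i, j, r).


Rank table r_w(9×9) implied by the 24 constraints:

  0 | 1 | 1 | 1 | 1 | 1 | 1 | 1 | 1
  0 | 1 | 1 | 1 | 1 | 1 | 1 | 1 | 2
  0 | 1 | 1 | 1 | 1 | 1 | 1 | 2 | 3
  0 | 1 | 1 | 1 | 1 | 2 | 2 | 3 | 4
  1 | 2 | 2 | 2 | 2 | 3 | 3 | 4 | 5
  1 | 2 | 2 | 2 | 2 | 3 | 4 | 5 | 6
  1 | 2 | 3 | 3 | 3 | 4 | 5 | 6 | 7
  1 | 2 | 3 | 4 | 4 | 5 | 6 | 7 | 8
  1 | 2 | 3 | 4 | 5 | 6 | 7 | 8 | 9

the unique w with this rank table is (2, 9, 8, 6, 1, 7, 3, 4, 5).

ℓ(w)=21; the 5 essential cells (i,j,r):

[(2, 8, 1), (3, 7, 1), (4, 1, 0), (4, 5, 1), (6, 5, 2)]


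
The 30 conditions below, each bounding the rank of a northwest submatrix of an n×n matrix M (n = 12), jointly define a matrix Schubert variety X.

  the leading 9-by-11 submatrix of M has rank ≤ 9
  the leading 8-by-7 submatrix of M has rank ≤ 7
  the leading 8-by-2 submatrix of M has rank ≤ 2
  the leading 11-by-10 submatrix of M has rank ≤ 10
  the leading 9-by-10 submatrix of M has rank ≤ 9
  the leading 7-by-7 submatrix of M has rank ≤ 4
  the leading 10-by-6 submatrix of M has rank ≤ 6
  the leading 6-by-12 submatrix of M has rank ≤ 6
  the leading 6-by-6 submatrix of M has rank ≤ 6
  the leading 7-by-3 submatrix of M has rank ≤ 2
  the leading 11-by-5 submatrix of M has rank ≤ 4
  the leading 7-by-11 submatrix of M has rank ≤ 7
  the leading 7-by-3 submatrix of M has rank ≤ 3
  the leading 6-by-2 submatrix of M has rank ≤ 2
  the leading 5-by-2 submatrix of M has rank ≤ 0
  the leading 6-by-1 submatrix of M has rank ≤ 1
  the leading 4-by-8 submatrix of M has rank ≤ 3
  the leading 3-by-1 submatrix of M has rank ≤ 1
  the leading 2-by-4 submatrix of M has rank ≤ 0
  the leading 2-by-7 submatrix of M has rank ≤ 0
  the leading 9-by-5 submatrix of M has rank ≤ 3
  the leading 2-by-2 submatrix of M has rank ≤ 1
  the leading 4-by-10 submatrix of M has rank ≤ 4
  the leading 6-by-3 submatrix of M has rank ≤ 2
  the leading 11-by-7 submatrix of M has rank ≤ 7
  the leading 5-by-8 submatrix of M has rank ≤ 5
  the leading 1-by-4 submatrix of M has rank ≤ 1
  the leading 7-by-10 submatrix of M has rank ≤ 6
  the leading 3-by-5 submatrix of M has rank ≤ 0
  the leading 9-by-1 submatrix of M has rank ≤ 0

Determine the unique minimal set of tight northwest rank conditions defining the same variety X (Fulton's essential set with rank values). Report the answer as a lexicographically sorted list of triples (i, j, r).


Rank table r_w(12×12) implied by the 30 constraints:

  0 0 0 0 0 0 0 1 1 1 1 1
  0 0 0 0 0 0 0 1 2 2 2 2
  0 0 0 0 0 1 1 2 3 3 3 3
  0 0 1 1 1 2 2 3 4 4 4 4
  0 0 1 2 2 3 3 4 5 5 5 5
  0 1 2 3 3 4 4 5 6 6 6 6
  0 1 2 3 3 4 4 5 6 6 7 7
  0 1 2 3 3 4 5 6 7 7 8 8
  0 1 2 3 3 4 5 6 7 8 9 9
  1 2 3 4 4 5 6 7 8 9 10 10
  1 2 3 4 4 5 6 7 8 9 10 11
  1 2 3 4 5 6 7 8 9 10 11 12

second differences of R give the permutation w = (8, 9, 6, 3, 4, 2, 11, 7, 10, 1, 12, 5).

Rothe diagram D(w) (33 cells), 8 SE-corners (essential conditions):

[(2, 7, 0), (3, 5, 0), (5, 2, 0), (7, 7, 4), (7, 10, 6), (9, 1, 0), (9, 5, 3), (11, 5, 4)]


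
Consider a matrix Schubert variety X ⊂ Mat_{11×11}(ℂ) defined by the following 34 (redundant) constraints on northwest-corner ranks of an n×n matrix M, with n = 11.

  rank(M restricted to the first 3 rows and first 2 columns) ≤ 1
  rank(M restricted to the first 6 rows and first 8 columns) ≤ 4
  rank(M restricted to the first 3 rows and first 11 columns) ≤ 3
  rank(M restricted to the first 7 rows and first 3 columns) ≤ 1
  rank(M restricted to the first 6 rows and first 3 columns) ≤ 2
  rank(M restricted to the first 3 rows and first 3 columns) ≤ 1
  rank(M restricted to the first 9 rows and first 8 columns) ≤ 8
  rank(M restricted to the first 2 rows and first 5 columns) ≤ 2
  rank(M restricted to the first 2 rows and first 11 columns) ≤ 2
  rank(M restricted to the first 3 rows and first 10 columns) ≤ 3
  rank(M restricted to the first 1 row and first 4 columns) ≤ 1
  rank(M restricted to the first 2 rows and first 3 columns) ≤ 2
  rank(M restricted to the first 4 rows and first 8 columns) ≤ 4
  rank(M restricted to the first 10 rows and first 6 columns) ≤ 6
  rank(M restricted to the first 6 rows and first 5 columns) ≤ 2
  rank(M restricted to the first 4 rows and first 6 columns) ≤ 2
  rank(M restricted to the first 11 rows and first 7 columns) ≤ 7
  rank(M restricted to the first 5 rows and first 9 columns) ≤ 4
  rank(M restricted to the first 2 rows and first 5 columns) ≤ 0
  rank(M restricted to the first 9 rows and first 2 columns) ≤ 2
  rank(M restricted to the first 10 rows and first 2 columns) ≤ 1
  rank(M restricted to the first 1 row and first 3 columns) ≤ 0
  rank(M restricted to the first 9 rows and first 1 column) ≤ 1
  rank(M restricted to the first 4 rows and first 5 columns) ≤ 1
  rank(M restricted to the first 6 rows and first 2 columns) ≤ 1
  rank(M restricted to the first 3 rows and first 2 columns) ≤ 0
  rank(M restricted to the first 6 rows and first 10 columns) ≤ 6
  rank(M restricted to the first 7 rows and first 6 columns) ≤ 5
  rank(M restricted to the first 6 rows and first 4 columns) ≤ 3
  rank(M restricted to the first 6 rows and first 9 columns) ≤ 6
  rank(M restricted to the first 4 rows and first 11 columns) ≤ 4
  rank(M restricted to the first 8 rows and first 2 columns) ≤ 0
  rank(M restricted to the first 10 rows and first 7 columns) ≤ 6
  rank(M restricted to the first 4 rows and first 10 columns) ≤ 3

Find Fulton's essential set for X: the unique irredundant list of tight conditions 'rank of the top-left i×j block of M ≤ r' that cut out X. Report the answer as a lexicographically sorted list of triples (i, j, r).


Reconstructing r_w from the 34 given conditions:

  R[1]: 0 0 0 0 0 1 1 1 1 1 1
  R[2]: 0 0 0 0 0 1 2 2 2 2 2
  R[3]: 0 0 1 1 1 2 3 3 3 3 3
  R[4]: 0 0 1 1 1 2 3 3 3 3 4
  R[5]: 0 0 1 2 2 3 4 4 4 4 5
  R[6]: 0 0 1 2 2 3 4 4 5 5 6
  R[7]: 0 0 1 2 3 4 5 5 6 6 7
  R[8]: 0 0 1 2 3 4 5 6 7 7 8
  R[9]: 1 1 2 3 4 5 6 7 8 8 9
  R[10]: 1 1 2 3 4 5 6 7 8 9 10
  R[11]: 1 2 3 4 5 6 7 8 9 10 11

reading off 1-entries of Δ²R: w = (6, 7, 3, 11, 4, 9, 5, 8, 1, 10, 2).

ℓ(w)=30; the 7 essential cells (i,j,r):

[(2, 5, 0), (4, 5, 1), (4, 10, 3), (6, 5, 2), (6, 8, 4), (8, 2, 0), (10, 2, 1)]


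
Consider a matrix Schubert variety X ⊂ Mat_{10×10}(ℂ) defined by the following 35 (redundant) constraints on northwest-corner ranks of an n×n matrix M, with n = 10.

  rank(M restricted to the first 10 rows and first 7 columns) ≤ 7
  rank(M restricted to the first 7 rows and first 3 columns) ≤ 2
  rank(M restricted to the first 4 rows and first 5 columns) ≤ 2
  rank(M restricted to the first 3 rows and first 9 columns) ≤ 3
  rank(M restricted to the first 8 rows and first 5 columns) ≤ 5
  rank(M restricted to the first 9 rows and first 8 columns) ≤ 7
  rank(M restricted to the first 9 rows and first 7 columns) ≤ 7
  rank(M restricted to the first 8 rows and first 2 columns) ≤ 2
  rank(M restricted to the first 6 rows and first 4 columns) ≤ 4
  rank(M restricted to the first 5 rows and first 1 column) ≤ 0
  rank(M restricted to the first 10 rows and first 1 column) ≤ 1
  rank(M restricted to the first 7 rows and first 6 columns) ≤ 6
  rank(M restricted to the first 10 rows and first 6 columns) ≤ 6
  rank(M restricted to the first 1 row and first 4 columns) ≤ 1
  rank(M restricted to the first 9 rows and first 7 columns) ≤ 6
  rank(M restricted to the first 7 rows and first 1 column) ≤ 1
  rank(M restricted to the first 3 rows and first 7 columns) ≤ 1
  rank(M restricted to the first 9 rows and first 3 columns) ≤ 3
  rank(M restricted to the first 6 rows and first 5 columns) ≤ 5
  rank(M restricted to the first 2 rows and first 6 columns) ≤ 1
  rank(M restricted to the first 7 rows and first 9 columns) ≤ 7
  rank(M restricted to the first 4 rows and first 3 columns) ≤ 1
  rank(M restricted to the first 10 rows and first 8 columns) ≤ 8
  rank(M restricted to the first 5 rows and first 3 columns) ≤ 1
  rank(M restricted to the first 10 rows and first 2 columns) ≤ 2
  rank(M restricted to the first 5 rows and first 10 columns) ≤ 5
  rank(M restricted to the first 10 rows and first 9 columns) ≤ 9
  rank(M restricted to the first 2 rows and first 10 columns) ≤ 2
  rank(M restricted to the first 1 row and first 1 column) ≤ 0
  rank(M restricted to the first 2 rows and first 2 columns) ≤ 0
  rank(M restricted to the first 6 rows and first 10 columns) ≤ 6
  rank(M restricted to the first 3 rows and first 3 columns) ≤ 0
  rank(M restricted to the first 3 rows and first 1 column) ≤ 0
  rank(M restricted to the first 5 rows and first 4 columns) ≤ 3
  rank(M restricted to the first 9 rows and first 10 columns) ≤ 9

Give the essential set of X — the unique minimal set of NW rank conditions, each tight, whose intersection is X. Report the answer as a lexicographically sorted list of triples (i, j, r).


Computing R[i][j] = min implied NW-rank bound (n=10, 35 conditions):

  0 | 0 | 0 | 1 | 1 | 1 | 1 | 1 | 1 | 1
  0 | 0 | 0 | 1 | 1 | 1 | 1 | 2 | 2 | 2
  0 | 0 | 0 | 1 | 1 | 1 | 1 | 2 | 3 | 3
  0 | 1 | 1 | 2 | 2 | 2 | 2 | 3 | 4 | 4
  0 | 1 | 1 | 2 | 3 | 3 | 3 | 4 | 5 | 5
  1 | 2 | 2 | 3 | 4 | 4 | 4 | 5 | 6 | 6
  1 | 2 | 2 | 3 | 4 | 5 | 5 | 6 | 7 | 7
  1 | 2 | 3 | 4 | 5 | 6 | 6 | 7 | 8 | 8
  1 | 2 | 3 | 4 | 5 | 6 | 6 | 7 | 8 | 9
  1 | 2 | 3 | 4 | 5 | 6 | 7 | 8 | 9 | 10

giving w = (4, 8, 9, 2, 5, 1, 6, 3, 10, 7) via Δ²R.

D(w) has 20 cells with 6 SE-corners; essential set:

[(3, 3, 0), (3, 7, 1), (5, 1, 0), (5, 3, 1), (7, 3, 2), (9, 7, 6)]


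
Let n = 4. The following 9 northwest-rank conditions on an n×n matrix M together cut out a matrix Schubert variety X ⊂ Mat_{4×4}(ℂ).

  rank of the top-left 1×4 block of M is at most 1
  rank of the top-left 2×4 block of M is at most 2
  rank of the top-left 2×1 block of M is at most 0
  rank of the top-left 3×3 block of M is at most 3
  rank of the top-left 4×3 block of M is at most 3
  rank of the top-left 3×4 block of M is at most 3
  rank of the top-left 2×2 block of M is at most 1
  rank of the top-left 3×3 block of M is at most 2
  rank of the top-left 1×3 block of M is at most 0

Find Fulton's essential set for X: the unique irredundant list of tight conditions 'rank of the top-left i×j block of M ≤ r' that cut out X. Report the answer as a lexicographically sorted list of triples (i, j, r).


Rank table r_w(4×4) implied by the 9 constraints:

  R[1]: 0 | 0 | 0 | 1
  R[2]: 0 | 1 | 1 | 2
  R[3]: 1 | 2 | 2 | 3
  R[4]: 1 | 2 | 3 | 4

reading off 1-entries of Δ²R: w = (4, 2, 1, 3).

Fulton essential set (2 of the 4 Rothe cells):

[(1, 3, 0), (2, 1, 0)]


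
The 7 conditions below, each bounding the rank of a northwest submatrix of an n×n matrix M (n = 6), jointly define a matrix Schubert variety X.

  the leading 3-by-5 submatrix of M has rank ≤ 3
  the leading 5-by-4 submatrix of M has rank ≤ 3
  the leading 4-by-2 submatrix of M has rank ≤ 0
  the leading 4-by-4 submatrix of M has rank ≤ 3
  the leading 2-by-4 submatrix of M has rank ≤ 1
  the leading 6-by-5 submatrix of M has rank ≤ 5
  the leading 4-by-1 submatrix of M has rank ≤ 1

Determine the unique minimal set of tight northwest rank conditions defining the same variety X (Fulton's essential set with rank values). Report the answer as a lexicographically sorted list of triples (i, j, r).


Computing R[i][j] = min implied NW-rank bound (n=6, 7 conditions):

  R[1]: 0, 0, 1, 1, 1, 1
  R[2]: 0, 0, 1, 1, 2, 2
  R[3]: 0, 0, 1, 2, 3, 3
  R[4]: 0, 0, 1, 2, 3, 4
  R[5]: 1, 1, 2, 3, 4, 5
  R[6]: 1, 2, 3, 4, 5, 6

reading off 1-entries of Δ²R: w = (3, 5, 4, 6, 1, 2).

Rothe diagram D(w) (9 cells), 2 SE-corners (essential conditions):

[(2, 4, 1), (4, 2, 0)]


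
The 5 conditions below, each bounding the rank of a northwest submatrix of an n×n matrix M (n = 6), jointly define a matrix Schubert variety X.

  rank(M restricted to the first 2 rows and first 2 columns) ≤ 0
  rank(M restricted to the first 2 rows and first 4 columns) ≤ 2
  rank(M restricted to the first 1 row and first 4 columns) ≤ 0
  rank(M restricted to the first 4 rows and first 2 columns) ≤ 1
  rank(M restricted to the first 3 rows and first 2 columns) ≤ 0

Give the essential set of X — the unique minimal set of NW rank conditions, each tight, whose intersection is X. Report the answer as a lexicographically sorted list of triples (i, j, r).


Computing R[i][j] = min implied NW-rank bound (n=6, 5 conditions):

  row 1: 0, 0, 0, 0, 1, 1
  row 2: 0, 0, 1, 1, 2, 2
  row 3: 0, 0, 1, 2, 3, 3
  row 4: 1, 1, 2, 3, 4, 4
  row 5: 1, 2, 3, 4, 5, 5
  row 6: 1, 2, 3, 4, 5, 6

second differences of R give the permutation w = (5, 3, 4, 1, 2, 6).

|D(w)|=8, |Ess(w)|=2:

[(1, 4, 0), (3, 2, 0)]


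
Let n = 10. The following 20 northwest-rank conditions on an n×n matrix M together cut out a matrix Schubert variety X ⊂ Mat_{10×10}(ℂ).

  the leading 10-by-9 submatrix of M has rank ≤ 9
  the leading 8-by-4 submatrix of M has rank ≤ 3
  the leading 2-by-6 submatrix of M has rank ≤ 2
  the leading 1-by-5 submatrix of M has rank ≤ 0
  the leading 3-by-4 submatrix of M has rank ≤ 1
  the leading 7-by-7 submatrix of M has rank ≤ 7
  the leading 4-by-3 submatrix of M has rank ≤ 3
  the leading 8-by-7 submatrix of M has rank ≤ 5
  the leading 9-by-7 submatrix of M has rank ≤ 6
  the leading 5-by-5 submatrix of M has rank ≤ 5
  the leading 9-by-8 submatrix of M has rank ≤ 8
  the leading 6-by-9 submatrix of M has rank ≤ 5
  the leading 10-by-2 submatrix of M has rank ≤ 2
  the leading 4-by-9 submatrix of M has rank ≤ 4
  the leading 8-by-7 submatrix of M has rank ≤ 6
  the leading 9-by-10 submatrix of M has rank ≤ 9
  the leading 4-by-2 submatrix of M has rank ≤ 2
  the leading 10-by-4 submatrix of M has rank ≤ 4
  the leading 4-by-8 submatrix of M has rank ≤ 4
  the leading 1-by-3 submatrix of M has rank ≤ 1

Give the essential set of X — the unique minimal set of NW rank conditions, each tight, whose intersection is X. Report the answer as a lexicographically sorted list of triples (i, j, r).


Recovering R(i,j) via the rank-extension bound from the 20 conditions:

  row 1: 0  0  0  0  0  1  1  1  1  1
  row 2: 1  1  1  1  1  2  2  2  2  2
  row 3: 1  1  1  1  2  3  3  3  3  3
  row 4: 1  2  2  2  3  4  4  4  4  4
  row 5: 1  2  3  3  4  5  5  5  5  5
  row 6: 1  2  3  3  4  5  5  5  5  6
  row 7: 1  2  3  3  4  5  5  6  6  7
  row 8: 1  2  3  3  4  5  5  6  7  8
  row 9: 1  2  3  4  5  6  6  7  8  9
  row 10: 1  2  3  4  5  6  7  8  9  10

reading off 1-entries of Δ²R: w = (6, 1, 5, 2, 3, 10, 8, 9, 4, 7).

Rothe diagram D(w) (16 cells), 5 SE-corners (essential conditions):

[(1, 5, 0), (3, 4, 1), (6, 9, 5), (8, 4, 3), (8, 7, 5)]


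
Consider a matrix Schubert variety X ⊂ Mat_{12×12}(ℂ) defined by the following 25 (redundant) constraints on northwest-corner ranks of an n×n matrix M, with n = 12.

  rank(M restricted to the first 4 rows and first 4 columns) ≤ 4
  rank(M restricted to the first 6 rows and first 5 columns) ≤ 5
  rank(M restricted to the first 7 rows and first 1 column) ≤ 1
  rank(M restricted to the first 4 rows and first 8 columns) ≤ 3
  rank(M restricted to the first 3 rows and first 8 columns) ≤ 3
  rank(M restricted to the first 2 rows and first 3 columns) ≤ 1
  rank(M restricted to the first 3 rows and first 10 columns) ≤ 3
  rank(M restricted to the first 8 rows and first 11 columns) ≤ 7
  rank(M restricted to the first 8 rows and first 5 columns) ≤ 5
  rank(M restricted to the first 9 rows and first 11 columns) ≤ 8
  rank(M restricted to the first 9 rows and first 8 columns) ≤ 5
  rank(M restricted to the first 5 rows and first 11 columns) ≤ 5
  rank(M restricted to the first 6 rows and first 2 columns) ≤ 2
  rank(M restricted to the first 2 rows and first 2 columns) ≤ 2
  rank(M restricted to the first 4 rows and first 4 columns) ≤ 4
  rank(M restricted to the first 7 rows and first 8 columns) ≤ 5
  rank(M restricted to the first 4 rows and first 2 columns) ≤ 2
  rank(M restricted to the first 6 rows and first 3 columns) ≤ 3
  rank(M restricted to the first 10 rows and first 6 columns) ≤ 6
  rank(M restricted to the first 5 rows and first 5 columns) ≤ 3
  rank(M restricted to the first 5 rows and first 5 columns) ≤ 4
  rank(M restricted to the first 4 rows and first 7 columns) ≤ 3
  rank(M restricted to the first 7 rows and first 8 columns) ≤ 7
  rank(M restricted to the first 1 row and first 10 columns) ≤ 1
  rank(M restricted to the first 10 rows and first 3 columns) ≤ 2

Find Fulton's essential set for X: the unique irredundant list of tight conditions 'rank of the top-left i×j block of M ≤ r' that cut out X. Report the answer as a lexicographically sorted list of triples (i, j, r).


Recovering R(i,j) via the rank-extension bound from the 25 conditions:

  R[1]: 1 | 1 | 1 | 1 | 1 | 1 | 1 | 1 | 1 | 1 | 1 | 1
  R[2]: 1 | 1 | 1 | 2 | 2 | 2 | 2 | 2 | 2 | 2 | 2 | 2
  R[3]: 1 | 2 | 2 | 3 | 3 | 3 | 3 | 3 | 3 | 3 | 3 | 3
  R[4]: 1 | 2 | 2 | 3 | 3 | 3 | 3 | 3 | 4 | 4 | 4 | 4
  R[5]: 1 | 2 | 2 | 3 | 3 | 4 | 4 | 4 | 5 | 5 | 5 | 5
  R[6]: 1 | 2 | 2 | 3 | 4 | 5 | 5 | 5 | 6 | 6 | 6 | 6
  R[7]: 1 | 2 | 2 | 3 | 4 | 5 | 5 | 5 | 6 | 7 | 7 | 7
  R[8]: 1 | 2 | 2 | 3 | 4 | 5 | 5 | 5 | 6 | 7 | 7 | 8
  R[9]: 1 | 2 | 2 | 3 | 4 | 5 | 5 | 5 | 6 | 7 | 8 | 9
  R[10]: 1 | 2 | 2 | 3 | 4 | 5 | 6 | 6 | 7 | 8 | 9 | 10
  R[11]: 1 | 2 | 3 | 4 | 5 | 6 | 7 | 7 | 8 | 9 | 10 | 11
  R[12]: 1 | 2 | 3 | 4 | 5 | 6 | 7 | 8 | 9 | 10 | 11 | 12

the unique w with this rank table is (1, 4, 2, 9, 6, 5, 10, 12, 11, 7, 3, 8).

Fulton essential set (6 of the 21 Rothe cells):

[(2, 3, 1), (4, 8, 3), (5, 5, 3), (8, 11, 7), (9, 8, 5), (10, 3, 2)]


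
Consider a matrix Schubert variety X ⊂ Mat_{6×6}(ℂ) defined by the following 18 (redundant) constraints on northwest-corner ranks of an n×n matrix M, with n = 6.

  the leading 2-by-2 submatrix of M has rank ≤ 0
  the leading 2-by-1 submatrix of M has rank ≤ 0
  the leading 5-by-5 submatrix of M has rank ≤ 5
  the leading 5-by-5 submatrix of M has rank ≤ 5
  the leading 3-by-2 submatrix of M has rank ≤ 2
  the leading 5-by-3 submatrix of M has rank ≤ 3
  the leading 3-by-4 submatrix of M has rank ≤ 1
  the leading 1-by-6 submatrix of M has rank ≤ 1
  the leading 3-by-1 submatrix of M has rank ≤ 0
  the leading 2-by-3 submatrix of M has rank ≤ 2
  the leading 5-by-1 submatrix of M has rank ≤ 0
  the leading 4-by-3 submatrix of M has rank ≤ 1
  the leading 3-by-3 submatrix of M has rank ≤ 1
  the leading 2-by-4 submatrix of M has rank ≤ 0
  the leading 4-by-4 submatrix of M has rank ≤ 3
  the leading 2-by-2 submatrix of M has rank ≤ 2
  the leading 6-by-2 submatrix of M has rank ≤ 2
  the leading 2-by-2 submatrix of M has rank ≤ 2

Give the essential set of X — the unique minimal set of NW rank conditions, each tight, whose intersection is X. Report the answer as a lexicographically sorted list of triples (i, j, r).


Recovering R(i,j) via the rank-extension bound from the 18 conditions:

  i=1: 0, 0, 0, 0, 1, 1
  i=2: 0, 0, 0, 0, 1, 2
  i=3: 0, 1, 1, 1, 2, 3
  i=4: 0, 1, 1, 2, 3, 4
  i=5: 0, 1, 2, 3, 4, 5
  i=6: 1, 2, 3, 4, 5, 6

so w = (5, 6, 2, 4, 3, 1).

3 SE-corners of the 12-cell Rothe diagram give Ess(w):

[(2, 4, 0), (4, 3, 1), (5, 1, 0)]


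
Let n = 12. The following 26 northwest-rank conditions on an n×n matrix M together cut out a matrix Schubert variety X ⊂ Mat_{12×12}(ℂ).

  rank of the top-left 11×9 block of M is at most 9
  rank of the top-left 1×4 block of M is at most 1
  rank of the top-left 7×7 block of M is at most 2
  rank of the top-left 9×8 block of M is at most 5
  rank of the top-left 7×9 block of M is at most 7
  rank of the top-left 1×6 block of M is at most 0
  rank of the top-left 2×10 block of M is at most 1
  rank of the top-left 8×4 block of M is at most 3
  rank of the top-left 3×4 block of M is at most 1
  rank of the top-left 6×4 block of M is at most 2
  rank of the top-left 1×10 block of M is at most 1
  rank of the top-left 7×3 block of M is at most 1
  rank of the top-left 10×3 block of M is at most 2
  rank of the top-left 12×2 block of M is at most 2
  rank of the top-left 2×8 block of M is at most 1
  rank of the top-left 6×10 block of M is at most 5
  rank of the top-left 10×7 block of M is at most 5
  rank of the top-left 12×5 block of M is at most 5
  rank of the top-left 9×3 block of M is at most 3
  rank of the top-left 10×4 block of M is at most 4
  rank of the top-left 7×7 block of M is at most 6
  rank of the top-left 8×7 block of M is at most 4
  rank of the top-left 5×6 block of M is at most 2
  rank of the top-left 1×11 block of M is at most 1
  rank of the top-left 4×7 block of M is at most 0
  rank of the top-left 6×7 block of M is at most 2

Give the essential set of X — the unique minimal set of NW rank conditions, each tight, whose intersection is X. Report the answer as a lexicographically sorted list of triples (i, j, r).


The tightest implied rank at each (i,j), from the 26 conditions:

  i=1: 0  0  0  0  0  0  0  1  1  1  1  1
  i=2: 0  0  0  0  0  0  0  1  1  1  2  2
  i=3: 0  0  0  0  0  0  0  1  2  2  3  3
  i=4: 0  0  0  0  0  0  0  1  2  3  4  4
  i=5: 1  1  1  1  1  1  1  2  3  4  5  5
  i=6: 1  1  1  2  2  2  2  3  4  5  6  6
  i=7: 1  1  1  2  2  2  2  3  4  5  6  7
  i=8: 1  2  2  3  3  3  3  4  5  6  7  8
  i=9: 1  2  2  3  4  4  4  5  6  7  8  9
  i=10: 1  2  2  3  4  5  5  6  7  8  9  10
  i=11: 1  2  3  4  5  6  6  7  8  9  10  11
  i=12: 1  2  3  4  5  6  7  8  9  10  11  12

second differences of R give the permutation w = (8, 11, 9, 10, 1, 4, 12, 2, 5, 6, 3, 7).

ℓ(w)=39; the 5 essential cells (i,j,r):

[(2, 10, 1), (4, 7, 0), (7, 3, 1), (7, 7, 2), (10, 3, 2)]


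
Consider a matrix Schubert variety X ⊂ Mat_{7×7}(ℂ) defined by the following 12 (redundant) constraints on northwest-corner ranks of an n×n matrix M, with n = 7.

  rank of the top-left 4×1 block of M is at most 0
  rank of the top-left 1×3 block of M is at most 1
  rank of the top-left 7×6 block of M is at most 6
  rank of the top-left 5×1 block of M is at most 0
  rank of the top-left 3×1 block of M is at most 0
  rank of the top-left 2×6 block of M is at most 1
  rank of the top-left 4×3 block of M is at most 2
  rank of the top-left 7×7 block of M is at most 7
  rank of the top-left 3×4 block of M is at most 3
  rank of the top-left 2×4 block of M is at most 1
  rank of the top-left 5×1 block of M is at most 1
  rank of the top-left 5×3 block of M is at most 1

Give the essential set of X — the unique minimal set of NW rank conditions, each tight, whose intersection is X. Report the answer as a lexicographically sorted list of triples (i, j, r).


Reconstructing r_w from the 12 given conditions:

  i=1: 0, 1, 1, 1, 1, 1, 1
  i=2: 0, 1, 1, 1, 1, 1, 2
  i=3: 0, 1, 1, 2, 2, 2, 3
  i=4: 0, 1, 1, 2, 3, 3, 4
  i=5: 0, 1, 1, 2, 3, 4, 5
  i=6: 1, 2, 2, 3, 4, 5, 6
  i=7: 1, 2, 3, 4, 5, 6, 7

giving w = (2, 7, 4, 5, 6, 1, 3) via Δ²R.

3 SE-corners of the 12-cell Rothe diagram give Ess(w):

[(2, 6, 1), (5, 1, 0), (5, 3, 1)]


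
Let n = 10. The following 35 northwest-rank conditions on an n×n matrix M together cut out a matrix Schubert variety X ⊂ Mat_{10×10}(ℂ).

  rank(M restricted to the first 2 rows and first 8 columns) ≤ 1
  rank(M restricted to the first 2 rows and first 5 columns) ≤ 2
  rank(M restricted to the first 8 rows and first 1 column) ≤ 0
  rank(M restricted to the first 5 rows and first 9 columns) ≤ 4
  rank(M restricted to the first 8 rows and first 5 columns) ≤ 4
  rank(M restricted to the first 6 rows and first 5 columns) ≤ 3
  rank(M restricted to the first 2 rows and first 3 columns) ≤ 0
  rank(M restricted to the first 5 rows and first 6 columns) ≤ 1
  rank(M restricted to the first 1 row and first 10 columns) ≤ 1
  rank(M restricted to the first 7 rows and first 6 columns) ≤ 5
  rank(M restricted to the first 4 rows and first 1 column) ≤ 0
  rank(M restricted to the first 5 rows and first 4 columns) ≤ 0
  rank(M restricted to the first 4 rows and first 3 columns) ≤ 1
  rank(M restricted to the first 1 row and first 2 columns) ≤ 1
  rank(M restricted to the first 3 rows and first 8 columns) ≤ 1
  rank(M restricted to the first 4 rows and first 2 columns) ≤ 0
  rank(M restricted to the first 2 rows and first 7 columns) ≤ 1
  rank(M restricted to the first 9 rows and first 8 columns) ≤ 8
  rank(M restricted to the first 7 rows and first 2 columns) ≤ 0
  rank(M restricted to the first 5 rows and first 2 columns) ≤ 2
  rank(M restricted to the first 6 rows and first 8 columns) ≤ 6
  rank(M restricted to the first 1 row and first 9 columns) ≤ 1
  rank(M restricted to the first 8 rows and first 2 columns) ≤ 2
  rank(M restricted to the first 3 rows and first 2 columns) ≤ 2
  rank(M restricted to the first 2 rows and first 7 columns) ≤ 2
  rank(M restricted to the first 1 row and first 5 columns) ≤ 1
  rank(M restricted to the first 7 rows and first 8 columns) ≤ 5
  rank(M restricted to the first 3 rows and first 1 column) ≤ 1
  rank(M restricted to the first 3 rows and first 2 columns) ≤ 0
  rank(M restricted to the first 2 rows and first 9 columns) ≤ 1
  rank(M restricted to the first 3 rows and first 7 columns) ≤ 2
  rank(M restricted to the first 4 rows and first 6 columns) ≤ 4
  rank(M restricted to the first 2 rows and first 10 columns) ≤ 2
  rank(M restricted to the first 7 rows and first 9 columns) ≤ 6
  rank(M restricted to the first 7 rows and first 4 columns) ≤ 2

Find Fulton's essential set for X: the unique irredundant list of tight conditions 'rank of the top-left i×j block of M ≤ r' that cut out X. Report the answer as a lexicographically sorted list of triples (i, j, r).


Reconstructing r_w from the 35 given conditions:

  0 0 0 0 1 1 1 1 1 1
  0 0 0 0 1 1 1 1 1 2
  0 0 0 0 1 1 1 1 2 3
  0 0 0 0 1 1 2 2 3 4
  0 0 0 0 1 1 2 3 4 5
  0 0 1 1 2 2 3 4 5 6
  0 0 1 2 3 3 4 5 6 7
  0 1 2 3 4 4 5 6 7 8
  1 2 3 4 5 5 6 7 8 9
  1 2 3 4 5 6 7 8 9 10

the unique w with this rank table is (5, 10, 9, 7, 8, 3, 4, 2, 1, 6).

Fulton essential set (6 of the 34 Rothe cells):

[(2, 9, 1), (3, 8, 1), (5, 4, 0), (5, 6, 1), (7, 2, 0), (8, 1, 0)]


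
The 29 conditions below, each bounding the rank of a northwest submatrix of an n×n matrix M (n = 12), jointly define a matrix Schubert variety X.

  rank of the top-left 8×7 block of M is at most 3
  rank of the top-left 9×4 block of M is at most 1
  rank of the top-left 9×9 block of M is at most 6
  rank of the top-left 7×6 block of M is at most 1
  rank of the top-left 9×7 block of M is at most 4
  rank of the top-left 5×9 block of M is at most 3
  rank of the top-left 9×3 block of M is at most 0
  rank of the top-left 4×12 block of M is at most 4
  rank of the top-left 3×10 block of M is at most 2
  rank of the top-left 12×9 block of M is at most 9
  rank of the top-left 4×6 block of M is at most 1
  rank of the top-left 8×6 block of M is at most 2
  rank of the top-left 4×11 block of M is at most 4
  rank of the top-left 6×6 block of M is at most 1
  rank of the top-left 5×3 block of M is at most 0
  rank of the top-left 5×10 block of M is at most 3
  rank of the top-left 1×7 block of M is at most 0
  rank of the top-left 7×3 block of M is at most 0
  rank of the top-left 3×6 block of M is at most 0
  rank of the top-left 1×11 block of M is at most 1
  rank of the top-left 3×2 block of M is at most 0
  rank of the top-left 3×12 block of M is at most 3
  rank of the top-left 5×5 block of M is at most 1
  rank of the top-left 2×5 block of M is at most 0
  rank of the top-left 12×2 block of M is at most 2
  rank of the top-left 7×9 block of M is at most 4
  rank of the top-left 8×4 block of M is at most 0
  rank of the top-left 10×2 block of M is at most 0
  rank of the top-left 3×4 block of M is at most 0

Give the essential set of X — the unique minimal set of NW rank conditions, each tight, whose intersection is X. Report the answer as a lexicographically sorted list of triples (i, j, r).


Computing R[i][j] = min implied NW-rank bound (n=12, 29 conditions):

  i=1: 0, 0, 0, 0, 0, 0, 0, 1, 1, 1, 1, 1
  i=2: 0, 0, 0, 0, 0, 0, 1, 2, 2, 2, 2, 2
  i=3: 0, 0, 0, 0, 0, 0, 1, 2, 2, 2, 3, 3
  i=4: 0, 0, 0, 0, 1, 1, 2, 3, 3, 3, 4, 4
  i=5: 0, 0, 0, 0, 1, 1, 2, 3, 3, 3, 4, 5
  i=6: 0, 0, 0, 0, 1, 1, 2, 3, 4, 4, 5, 6
  i=7: 0, 0, 0, 0, 1, 1, 2, 3, 4, 5, 6, 7
  i=8: 0, 0, 0, 0, 1, 2, 3, 4, 5, 6, 7, 8
  i=9: 0, 0, 0, 1, 2, 3, 4, 5, 6, 7, 8, 9
  i=10: 0, 0, 1, 2, 3, 4, 5, 6, 7, 8, 9, 10
  i=11: 1, 1, 2, 3, 4, 5, 6, 7, 8, 9, 10, 11
  i=12: 1, 2, 3, 4, 5, 6, 7, 8, 9, 10, 11, 12

hence w(1..12) = (8, 7, 11, 5, 12, 9, 10, 6, 4, 3, 1, 2).

8 SE-corners of the 51-cell Rothe diagram give Ess(w):

[(1, 7, 0), (3, 6, 0), (3, 10, 2), (5, 10, 3), (7, 6, 1), (8, 4, 0), (9, 3, 0), (10, 2, 0)]


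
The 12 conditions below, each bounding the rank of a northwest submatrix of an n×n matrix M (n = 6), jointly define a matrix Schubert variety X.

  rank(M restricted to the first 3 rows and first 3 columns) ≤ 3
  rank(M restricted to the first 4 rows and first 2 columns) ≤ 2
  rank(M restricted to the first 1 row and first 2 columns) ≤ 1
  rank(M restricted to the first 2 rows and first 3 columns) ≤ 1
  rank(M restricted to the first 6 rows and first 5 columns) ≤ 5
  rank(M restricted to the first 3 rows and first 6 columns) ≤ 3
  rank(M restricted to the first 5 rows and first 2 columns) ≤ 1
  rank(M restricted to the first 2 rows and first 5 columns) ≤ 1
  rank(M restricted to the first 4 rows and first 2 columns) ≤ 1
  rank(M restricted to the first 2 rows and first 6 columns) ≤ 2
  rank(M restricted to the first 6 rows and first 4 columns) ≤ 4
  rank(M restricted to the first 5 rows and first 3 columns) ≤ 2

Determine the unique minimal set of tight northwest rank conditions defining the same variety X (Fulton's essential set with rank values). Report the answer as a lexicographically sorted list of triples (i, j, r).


Reconstructing r_w from the 12 given conditions:

  R[1]: 1  1  1  1  1  1
  R[2]: 1  1  1  1  1  2
  R[3]: 1  1  2  2  2  3
  R[4]: 1  1  2  3  3  4
  R[5]: 1  1  2  3  4  5
  R[6]: 1  2  3  4  5  6

hence w(1..6) = (1, 6, 3, 4, 5, 2).

ℓ(w)=7; the 2 essential cells (i,j,r):

[(2, 5, 1), (5, 2, 1)]


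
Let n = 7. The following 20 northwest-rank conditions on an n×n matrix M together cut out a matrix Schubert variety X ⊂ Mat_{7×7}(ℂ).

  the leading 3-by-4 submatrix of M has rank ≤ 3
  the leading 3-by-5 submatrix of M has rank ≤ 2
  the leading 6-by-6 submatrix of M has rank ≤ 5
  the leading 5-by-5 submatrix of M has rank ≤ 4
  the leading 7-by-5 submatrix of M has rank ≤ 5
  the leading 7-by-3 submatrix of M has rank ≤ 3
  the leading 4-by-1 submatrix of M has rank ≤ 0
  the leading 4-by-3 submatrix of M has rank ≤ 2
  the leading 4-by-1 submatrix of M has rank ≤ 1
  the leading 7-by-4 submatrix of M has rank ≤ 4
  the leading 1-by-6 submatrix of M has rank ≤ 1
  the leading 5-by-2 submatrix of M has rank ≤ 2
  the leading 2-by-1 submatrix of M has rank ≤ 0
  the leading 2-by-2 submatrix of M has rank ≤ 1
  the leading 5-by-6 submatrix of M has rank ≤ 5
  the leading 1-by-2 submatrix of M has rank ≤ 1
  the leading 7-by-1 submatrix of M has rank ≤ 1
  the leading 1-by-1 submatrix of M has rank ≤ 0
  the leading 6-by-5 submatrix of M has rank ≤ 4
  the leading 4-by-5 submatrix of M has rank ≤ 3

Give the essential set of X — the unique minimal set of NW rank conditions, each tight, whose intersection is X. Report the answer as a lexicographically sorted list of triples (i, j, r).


The tightest implied rank at each (i,j), from the 20 conditions:

  R[1]: 0 1 1 1 1 1 1
  R[2]: 0 1 2 2 2 2 2
  R[3]: 0 1 2 2 2 3 3
  R[4]: 0 1 2 3 3 4 4
  R[5]: 1 2 3 4 4 5 5
  R[6]: 1 2 3 4 4 5 6
  R[7]: 1 2 3 4 5 6 7

the unique w with this rank table is (2, 3, 6, 4, 1, 7, 5).

D(w) has 7 cells with 3 SE-corners; essential set:

[(3, 5, 2), (4, 1, 0), (6, 5, 4)]


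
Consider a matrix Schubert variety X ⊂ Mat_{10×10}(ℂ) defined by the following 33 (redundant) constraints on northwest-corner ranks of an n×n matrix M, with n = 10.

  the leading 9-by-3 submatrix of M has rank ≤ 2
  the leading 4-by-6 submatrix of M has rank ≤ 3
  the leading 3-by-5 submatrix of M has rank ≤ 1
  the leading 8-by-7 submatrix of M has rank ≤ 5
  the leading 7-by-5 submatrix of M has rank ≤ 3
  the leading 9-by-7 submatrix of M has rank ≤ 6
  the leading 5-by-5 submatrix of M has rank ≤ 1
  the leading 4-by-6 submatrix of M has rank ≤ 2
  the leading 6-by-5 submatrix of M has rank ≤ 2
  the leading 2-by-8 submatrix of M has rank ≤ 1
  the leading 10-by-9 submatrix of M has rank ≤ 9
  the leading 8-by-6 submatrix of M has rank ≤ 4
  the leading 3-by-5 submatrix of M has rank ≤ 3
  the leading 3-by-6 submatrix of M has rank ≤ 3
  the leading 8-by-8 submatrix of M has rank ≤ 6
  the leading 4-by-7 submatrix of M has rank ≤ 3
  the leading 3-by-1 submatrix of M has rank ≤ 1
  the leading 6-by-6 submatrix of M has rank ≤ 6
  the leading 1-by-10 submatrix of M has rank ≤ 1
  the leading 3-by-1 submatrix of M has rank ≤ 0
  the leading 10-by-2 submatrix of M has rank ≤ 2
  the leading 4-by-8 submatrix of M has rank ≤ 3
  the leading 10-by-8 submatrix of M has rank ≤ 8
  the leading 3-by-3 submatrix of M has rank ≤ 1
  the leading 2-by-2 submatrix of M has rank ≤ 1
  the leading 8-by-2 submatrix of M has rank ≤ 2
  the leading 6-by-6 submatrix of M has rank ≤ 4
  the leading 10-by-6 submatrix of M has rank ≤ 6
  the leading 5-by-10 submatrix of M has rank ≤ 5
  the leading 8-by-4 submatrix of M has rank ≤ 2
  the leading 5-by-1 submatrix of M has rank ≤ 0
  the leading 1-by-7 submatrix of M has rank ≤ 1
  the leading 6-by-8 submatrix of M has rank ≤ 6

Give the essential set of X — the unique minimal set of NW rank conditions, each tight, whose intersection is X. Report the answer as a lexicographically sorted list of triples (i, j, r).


Recovering R(i,j) via the rank-extension bound from the 33 conditions:

  row 1: 0 1 1 1 1 1 1 1 1 1
  row 2: 0 1 1 1 1 1 1 1 2 2
  row 3: 0 1 1 1 1 2 2 2 3 3
  row 4: 0 1 1 1 1 2 3 3 4 4
  row 5: 0 1 1 1 1 2 3 4 5 5
  row 6: 1 2 2 2 2 3 4 5 6 6
  row 7: 1 2 2 2 3 4 5 6 7 7
  row 8: 1 2 2 2 3 4 5 6 7 8
  row 9: 1 2 2 3 4 5 6 7 8 9
  row 10: 1 2 3 4 5 6 7 8 9 10

reading off 1-entries of Δ²R: w = (2, 9, 6, 7, 8, 1, 5, 10, 4, 3).

5 SE-corners of the 25-cell Rothe diagram give Ess(w):

[(2, 8, 1), (5, 1, 0), (5, 5, 1), (8, 4, 2), (9, 3, 2)]


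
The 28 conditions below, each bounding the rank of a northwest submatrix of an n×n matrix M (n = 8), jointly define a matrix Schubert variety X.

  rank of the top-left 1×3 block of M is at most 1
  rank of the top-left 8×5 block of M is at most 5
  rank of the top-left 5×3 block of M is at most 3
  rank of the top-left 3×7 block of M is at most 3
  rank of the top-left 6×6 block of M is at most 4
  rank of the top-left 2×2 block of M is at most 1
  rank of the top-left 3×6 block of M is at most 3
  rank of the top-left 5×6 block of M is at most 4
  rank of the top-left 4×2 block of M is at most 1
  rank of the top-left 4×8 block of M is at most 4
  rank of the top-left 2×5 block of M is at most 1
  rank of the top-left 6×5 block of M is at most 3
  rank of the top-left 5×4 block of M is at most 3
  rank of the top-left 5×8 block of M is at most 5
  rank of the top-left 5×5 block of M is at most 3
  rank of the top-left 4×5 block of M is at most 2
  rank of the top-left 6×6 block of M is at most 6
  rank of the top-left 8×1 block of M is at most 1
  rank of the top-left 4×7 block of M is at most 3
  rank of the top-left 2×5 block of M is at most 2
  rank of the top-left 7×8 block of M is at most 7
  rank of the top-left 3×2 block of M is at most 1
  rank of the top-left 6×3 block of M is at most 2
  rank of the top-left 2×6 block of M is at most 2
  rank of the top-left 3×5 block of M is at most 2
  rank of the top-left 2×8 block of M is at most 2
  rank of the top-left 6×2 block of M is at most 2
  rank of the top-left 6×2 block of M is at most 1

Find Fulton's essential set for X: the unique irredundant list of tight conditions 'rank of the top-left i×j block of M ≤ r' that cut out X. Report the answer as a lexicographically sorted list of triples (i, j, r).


Rank table r_w(8×8) implied by the 28 constraints:

  i=1: 1  1  1  1  1  1  1  1
  i=2: 1  1  1  1  1  2  2  2
  i=3: 1  1  2  2  2  3  3  3
  i=4: 1  1  2  2  2  3  3  4
  i=5: 1  1  2  3  3  4  4  5
  i=6: 1  1  2  3  3  4  5  6
  i=7: 1  2  3  4  4  5  6  7
  i=8: 1  2  3  4  5  6  7  8

so w = (1, 6, 3, 8, 4, 7, 2, 5).

ℓ(w)=12; the 5 essential cells (i,j,r):

[(2, 5, 1), (4, 5, 2), (4, 7, 3), (6, 2, 1), (6, 5, 3)]
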